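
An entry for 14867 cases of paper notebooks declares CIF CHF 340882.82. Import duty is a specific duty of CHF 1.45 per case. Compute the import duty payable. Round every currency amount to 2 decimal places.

Import duty = 14867 × 1.45 = 21557.15

Import duty: CHF 21557.15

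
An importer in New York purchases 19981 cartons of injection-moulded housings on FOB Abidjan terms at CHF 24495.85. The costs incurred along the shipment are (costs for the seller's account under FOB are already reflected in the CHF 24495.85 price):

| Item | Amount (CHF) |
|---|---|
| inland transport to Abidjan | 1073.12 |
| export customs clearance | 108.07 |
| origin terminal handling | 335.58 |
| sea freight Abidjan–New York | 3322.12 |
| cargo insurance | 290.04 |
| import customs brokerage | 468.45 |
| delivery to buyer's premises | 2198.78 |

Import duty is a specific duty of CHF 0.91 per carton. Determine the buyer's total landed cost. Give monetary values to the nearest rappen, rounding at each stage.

FOB: the seller bears costs until goods are on board at the origin port; the buyer bears freight, insurance and all costs thereafter.
Already in the invoice (seller's account under FOB): inland to port, export clearance, origin terminal — exclude.
CIF value = FOB price + freight + insurance = 24495.85 + 3322.12 + 290.04 = 28108.01
Import duty = 19981 × 0.91 = 18182.71
Buyer bears: freight 3322.12 + insurance 290.04 + brokerage 468.45 + delivery 2198.78 + duty 18182.71 = 24462.10
Landed cost = invoice 24495.85 + 24462.10 = 48957.95

Total landed cost: CHF 48957.95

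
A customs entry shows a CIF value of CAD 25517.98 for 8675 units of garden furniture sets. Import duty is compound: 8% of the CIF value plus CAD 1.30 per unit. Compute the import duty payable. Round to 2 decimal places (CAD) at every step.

Ad valorem component: 25517.98 × 8% = 2041.44
Specific component: 8675 × 1.30 = 11277.50
Import duty = 2041.44 + 11277.50 = 13318.94

Import duty: CAD 13318.94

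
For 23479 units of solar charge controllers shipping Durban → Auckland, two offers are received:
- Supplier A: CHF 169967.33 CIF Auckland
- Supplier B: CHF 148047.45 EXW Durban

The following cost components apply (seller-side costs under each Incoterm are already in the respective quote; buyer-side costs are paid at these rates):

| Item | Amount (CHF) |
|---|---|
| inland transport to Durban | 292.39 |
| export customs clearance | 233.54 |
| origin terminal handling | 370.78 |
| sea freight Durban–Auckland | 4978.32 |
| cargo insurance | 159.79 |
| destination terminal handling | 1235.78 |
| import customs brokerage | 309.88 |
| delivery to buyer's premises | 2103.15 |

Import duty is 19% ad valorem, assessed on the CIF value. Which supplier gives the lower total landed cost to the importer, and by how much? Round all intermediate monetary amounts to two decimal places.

Supplier B is cheaper by CHF 18903.22

Supplier A (CIF):
The CIF price already equals the CIF value: 169967.33
Import duty = 169967.33 × 19% = 32293.79
Buyer bears (A): 1235.78 + 309.88 + 2103.15 = 3648.81
Landed cost (A) = invoice 169967.33 + 3648.81 + duty 32293.79 = 205909.93
Supplier B (EXW):
CIF value = EXW price + inland to port + export clearance + origin terminal + freight + insurance = 148047.45 + 292.39 + 233.54 + 370.78 + 4978.32 + 159.79 = 154082.27
Import duty = 154082.27 × 19% = 29275.63
Buyer bears (B): 292.39 + 233.54 + 370.78 + 4978.32 + 159.79 + 1235.78 + 309.88 + 2103.15 = 9683.63
Landed cost (B) = invoice 148047.45 + 9683.63 + duty 29275.63 = 187006.71
Difference = |205909.93 − 187006.71| = 18903.22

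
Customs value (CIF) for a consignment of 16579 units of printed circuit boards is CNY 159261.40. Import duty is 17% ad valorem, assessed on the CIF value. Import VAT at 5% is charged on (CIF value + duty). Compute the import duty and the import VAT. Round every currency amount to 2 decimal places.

Import duty = 159261.40 × 17% = 27074.44
VAT base = CIF + duty = 159261.40 + 27074.44 = 186335.84
Import VAT = 186335.84 × 5% = 9316.79

Import duty: CNY 27074.44; import VAT: CNY 9316.79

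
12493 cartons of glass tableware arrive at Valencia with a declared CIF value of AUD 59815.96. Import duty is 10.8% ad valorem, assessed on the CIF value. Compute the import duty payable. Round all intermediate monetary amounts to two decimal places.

Import duty: AUD 6460.12

Import duty = 59815.96 × 10.8% = 6460.12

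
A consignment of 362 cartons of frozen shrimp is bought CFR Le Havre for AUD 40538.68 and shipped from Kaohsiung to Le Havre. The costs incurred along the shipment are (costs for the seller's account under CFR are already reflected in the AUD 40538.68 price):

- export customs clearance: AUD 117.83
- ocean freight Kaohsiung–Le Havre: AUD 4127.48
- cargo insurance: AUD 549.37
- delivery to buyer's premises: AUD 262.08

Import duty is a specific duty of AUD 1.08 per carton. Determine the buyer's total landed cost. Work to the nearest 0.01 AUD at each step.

Total landed cost: AUD 41741.09

CFR: the seller pays costs through ocean freight to the destination port, but not insurance.
Already in the invoice (seller's account under CFR): export clearance, freight — exclude.
CIF value = CFR price + insurance = 40538.68 + 549.37 = 41088.05
Import duty = 362 × 1.08 = 390.96
Buyer bears: insurance 549.37 + delivery 262.08 + duty 390.96 = 1202.41
Landed cost = invoice 40538.68 + 1202.41 = 41741.09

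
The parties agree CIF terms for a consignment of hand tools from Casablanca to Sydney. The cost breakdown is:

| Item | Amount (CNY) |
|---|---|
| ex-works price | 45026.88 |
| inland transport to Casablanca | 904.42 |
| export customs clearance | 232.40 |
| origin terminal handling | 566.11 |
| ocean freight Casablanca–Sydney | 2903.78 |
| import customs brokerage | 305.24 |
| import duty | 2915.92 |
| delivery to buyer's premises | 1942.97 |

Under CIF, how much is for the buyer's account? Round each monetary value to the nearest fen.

Buyer's account: CNY 5164.13

CIF: the seller pays costs through ocean freight and marine insurance to the destination port.
Seller's account: goods 45026.88 + inland to port 904.42 + export clearance 232.40 + origin terminal 566.11 + freight 2903.78 = 49633.59
Buyer's account: brokerage 305.24 + duty 2915.92 + delivery 1942.97 = 5164.13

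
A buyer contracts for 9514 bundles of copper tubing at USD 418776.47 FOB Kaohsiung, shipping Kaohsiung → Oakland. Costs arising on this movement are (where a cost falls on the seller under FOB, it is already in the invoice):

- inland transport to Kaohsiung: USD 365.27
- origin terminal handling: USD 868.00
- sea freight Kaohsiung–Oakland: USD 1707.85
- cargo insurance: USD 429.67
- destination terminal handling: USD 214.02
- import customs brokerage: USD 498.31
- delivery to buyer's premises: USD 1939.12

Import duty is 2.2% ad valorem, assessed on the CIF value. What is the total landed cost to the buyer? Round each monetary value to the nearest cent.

Total landed cost: USD 432825.55

FOB: the seller bears costs until goods are on board at the origin port; the buyer bears freight, insurance and all costs thereafter.
Already in the invoice (seller's account under FOB): inland to port, origin terminal — exclude.
CIF value = FOB price + freight + insurance = 418776.47 + 1707.85 + 429.67 = 420913.99
Import duty = 420913.99 × 2.2% = 9260.11
Buyer bears: freight 1707.85 + insurance 429.67 + destination terminal 214.02 + brokerage 498.31 + delivery 1939.12 + duty 9260.11 = 14049.08
Landed cost = invoice 418776.47 + 14049.08 = 432825.55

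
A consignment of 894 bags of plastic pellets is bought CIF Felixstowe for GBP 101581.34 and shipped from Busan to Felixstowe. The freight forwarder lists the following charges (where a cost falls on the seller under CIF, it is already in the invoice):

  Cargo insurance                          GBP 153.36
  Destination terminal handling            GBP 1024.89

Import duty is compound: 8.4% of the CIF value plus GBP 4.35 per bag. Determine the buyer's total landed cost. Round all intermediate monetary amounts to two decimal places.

Total landed cost: GBP 115027.96

CIF: the seller pays costs through ocean freight and marine insurance to the destination port.
Already in the invoice (seller's account under CIF): insurance — exclude.
The CIF price already equals the CIF value: 101581.34
Ad valorem component: 101581.34 × 8.4% = 8532.83
Specific component: 894 × 4.35 = 3888.90
Import duty = 8532.83 + 3888.90 = 12421.73
Buyer bears: destination terminal 1024.89 + duty 12421.73 = 13446.62
Landed cost = invoice 101581.34 + 13446.62 = 115027.96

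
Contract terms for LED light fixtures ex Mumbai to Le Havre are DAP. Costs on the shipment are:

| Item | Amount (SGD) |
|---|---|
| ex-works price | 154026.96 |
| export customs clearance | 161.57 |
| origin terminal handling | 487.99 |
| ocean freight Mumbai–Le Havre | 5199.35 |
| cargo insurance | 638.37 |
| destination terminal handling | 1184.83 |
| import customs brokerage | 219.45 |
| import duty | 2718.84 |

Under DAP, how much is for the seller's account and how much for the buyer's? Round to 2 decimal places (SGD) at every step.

DAP: the seller bears all costs to the named destination except import duty and clearance.
Seller's account: goods 154026.96 + export clearance 161.57 + origin terminal 487.99 + freight 5199.35 + insurance 638.37 + destination terminal 1184.83 = 161699.07
Buyer's account: brokerage 219.45 + duty 2718.84 = 2938.29

Seller: SGD 161699.07; buyer: SGD 2938.29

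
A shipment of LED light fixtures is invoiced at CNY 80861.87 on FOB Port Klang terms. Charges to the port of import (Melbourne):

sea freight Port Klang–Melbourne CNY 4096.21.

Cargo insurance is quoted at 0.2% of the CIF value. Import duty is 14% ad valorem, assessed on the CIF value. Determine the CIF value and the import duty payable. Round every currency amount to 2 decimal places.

Let C be the CIF value. C = FOB price + freight + 0.2% × C
C − 0.2% × C = 80861.87 + 4096.21
0.998 × C = 84958.08
C = 84958.08 / 0.998 = 85128.34
Insurance premium = 0.2% × 85128.34 = 170.26
Import duty = 85128.34 × 14% = 11917.97

CIF value: CNY 85128.34; import duty: CNY 11917.97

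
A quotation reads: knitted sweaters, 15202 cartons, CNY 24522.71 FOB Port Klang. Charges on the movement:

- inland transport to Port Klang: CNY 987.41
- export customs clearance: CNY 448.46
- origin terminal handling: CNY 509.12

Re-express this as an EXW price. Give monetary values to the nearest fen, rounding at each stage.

From FOB to EXW, the seller no longer bears: inland to port, export clearance, origin terminal.
EXW price = 24522.71 − 987.41 − 448.46 − 509.12 = 22577.72

EXW price: CNY 22577.72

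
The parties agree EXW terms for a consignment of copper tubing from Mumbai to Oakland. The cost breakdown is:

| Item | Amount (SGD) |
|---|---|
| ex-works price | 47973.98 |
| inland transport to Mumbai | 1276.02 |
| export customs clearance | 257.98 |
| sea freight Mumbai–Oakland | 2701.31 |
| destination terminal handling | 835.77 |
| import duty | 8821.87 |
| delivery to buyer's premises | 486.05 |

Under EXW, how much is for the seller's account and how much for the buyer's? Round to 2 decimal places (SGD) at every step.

Seller: SGD 47973.98; buyer: SGD 14379.00

EXW: the seller makes goods available at their premises; the buyer bears all onward costs.
Seller's account: goods 47973.98 = 47973.98
Buyer's account: inland to port 1276.02 + export clearance 257.98 + freight 2701.31 + destination terminal 835.77 + duty 8821.87 + delivery 486.05 = 14379.00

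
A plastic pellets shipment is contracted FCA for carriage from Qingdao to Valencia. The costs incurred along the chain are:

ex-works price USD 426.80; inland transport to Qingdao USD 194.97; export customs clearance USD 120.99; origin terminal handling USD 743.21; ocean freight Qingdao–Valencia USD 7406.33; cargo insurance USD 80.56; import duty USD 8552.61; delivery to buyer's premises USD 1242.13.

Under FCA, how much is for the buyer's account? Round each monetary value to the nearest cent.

FCA: the seller delivers export-cleared goods to the carrier; the buyer bears costs from that point.
Seller's account: goods 426.80 + inland to port 194.97 + export clearance 120.99 = 742.76
Buyer's account: origin terminal 743.21 + freight 7406.33 + insurance 80.56 + duty 8552.61 + delivery 1242.13 = 18024.84

Buyer's account: USD 18024.84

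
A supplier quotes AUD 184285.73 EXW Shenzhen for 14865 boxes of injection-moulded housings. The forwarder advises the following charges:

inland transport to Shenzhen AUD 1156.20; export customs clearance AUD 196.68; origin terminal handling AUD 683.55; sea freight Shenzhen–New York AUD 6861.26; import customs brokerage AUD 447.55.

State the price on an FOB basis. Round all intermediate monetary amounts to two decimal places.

FOB price: AUD 186322.16

Not relevant to the conversion: freight, brokerage — on the buyer under both terms; not part of either seller's price.
From EXW to FOB, the seller additionally bears: inland to port, export clearance, origin terminal.
FOB price = 184285.73 + 1156.20 + 196.68 + 683.55 = 186322.16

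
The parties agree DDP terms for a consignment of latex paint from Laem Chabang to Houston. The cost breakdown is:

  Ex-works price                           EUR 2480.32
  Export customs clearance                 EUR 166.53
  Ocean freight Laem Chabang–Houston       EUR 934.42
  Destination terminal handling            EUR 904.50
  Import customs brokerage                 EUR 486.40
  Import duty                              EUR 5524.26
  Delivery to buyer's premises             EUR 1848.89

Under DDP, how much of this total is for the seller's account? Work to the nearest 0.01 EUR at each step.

Seller's account: EUR 12345.32

DDP: the seller bears all costs including import duty.
Seller's account: goods 2480.32 + export clearance 166.53 + freight 934.42 + destination terminal 904.50 + brokerage 486.40 + duty 5524.26 + delivery 1848.89 = 12345.32
Buyer's account: 0.00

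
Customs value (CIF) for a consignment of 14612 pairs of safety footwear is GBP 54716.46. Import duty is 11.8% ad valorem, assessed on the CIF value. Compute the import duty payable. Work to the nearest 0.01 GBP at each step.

Import duty = 54716.46 × 11.8% = 6456.54

Import duty: GBP 6456.54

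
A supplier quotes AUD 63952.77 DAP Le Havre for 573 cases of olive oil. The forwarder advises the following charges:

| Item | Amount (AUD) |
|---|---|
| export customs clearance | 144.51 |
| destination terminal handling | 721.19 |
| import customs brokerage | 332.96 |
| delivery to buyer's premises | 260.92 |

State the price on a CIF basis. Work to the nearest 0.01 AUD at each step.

CIF price: AUD 62970.66

Not relevant to the conversion: export clearance — on the seller under both DAP and CIF; already in the DAP price and stays in the CIF price. brokerage — on the buyer under both terms; not part of either seller's price.
From DAP to CIF, the seller no longer bears: destination terminal, delivery.
CIF price = 63952.77 − 721.19 − 260.92 = 62970.66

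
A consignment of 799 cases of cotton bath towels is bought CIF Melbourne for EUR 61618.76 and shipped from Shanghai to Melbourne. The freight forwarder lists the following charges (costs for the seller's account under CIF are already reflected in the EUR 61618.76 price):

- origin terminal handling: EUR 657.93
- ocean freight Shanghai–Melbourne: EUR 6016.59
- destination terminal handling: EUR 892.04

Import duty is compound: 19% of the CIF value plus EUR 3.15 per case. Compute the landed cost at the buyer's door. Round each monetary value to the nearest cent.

CIF: the seller pays costs through ocean freight and marine insurance to the destination port.
Already in the invoice (seller's account under CIF): origin terminal, freight — exclude.
The CIF price already equals the CIF value: 61618.76
Ad valorem component: 61618.76 × 19% = 11707.56
Specific component: 799 × 3.15 = 2516.85
Import duty = 11707.56 + 2516.85 = 14224.41
Buyer bears: destination terminal 892.04 + duty 14224.41 = 15116.45
Landed cost = invoice 61618.76 + 15116.45 = 76735.21

Total landed cost: EUR 76735.21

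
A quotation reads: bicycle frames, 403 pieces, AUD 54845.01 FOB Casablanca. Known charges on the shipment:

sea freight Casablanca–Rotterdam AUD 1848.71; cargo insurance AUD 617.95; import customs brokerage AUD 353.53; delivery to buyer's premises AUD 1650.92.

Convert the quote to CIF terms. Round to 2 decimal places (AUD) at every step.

Not relevant to the conversion: brokerage, delivery — on the buyer under both terms; not part of either seller's price.
From FOB to CIF, the seller additionally bears: freight, insurance.
CIF price = 54845.01 + 1848.71 + 617.95 = 57311.67

CIF price: AUD 57311.67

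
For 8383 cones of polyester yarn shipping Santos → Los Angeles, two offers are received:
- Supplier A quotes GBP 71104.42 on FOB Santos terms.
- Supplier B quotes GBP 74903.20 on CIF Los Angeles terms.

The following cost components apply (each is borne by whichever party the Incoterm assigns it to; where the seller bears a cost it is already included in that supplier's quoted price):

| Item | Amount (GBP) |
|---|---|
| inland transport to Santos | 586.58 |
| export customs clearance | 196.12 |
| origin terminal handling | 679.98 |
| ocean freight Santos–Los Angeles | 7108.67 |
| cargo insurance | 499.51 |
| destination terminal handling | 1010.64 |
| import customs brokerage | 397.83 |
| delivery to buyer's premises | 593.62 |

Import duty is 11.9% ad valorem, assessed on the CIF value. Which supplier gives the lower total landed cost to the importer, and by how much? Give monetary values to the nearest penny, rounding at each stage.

Supplier B is cheaper by GBP 4262.72

Supplier A (FOB):
CIF value = FOB price + freight + insurance = 71104.42 + 7108.67 + 499.51 = 78712.60
Import duty = 78712.60 × 11.9% = 9366.80
Buyer bears (A): 7108.67 + 499.51 + 1010.64 + 397.83 + 593.62 = 9610.27
Landed cost (A) = invoice 71104.42 + 9610.27 + duty 9366.80 = 90081.49
Supplier B (CIF):
The CIF price already equals the CIF value: 74903.20
Import duty = 74903.20 × 11.9% = 8913.48
Buyer bears (B): 1010.64 + 397.83 + 593.62 = 2002.09
Landed cost (B) = invoice 74903.20 + 2002.09 + duty 8913.48 = 85818.77
Difference = |90081.49 − 85818.77| = 4262.72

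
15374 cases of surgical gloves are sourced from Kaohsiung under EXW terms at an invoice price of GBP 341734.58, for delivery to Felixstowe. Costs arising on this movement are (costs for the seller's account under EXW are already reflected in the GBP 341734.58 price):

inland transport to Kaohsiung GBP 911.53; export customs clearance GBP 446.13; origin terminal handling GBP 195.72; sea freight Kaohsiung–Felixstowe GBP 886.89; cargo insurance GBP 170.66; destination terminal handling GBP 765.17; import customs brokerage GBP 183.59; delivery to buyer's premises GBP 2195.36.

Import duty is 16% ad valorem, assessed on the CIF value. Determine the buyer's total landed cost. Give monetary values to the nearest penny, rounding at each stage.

EXW: the seller makes goods available at their premises; the buyer bears all onward costs.
CIF value = EXW price + inland to port + export clearance + origin terminal + freight + insurance = 341734.58 + 911.53 + 446.13 + 195.72 + 886.89 + 170.66 = 344345.51
Import duty = 344345.51 × 16% = 55095.28
Buyer bears: inland to port 911.53 + export clearance 446.13 + origin terminal 195.72 + freight 886.89 + insurance 170.66 + destination terminal 765.17 + brokerage 183.59 + delivery 2195.36 + duty 55095.28 = 60850.33
Landed cost = invoice 341734.58 + 60850.33 = 402584.91

Total landed cost: GBP 402584.91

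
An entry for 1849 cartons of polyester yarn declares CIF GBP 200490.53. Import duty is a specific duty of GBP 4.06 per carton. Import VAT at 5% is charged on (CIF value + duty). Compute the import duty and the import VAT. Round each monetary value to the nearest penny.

Import duty: GBP 7506.94; import VAT: GBP 10399.87

Import duty = 1849 × 4.06 = 7506.94
VAT base = CIF + duty = 200490.53 + 7506.94 = 207997.47
Import VAT = 207997.47 × 5% = 10399.87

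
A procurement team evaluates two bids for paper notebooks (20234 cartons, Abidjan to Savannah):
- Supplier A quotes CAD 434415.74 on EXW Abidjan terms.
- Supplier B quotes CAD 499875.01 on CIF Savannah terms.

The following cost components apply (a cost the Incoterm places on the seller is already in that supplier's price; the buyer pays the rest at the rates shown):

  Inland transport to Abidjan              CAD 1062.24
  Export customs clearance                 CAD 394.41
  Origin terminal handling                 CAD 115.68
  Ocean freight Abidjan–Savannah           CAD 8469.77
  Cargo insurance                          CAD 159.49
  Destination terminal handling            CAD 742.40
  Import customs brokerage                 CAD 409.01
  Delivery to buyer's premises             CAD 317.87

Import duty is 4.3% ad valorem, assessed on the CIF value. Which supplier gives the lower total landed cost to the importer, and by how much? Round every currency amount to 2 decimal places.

Supplier A is cheaper by CAD 57633.76

Supplier A (EXW):
CIF value = EXW price + inland to port + export clearance + origin terminal + freight + insurance = 434415.74 + 1062.24 + 394.41 + 115.68 + 8469.77 + 159.49 = 444617.33
Import duty = 444617.33 × 4.3% = 19118.55
Buyer bears (A): 1062.24 + 394.41 + 115.68 + 8469.77 + 159.49 + 742.40 + 409.01 + 317.87 = 11670.87
Landed cost (A) = invoice 434415.74 + 11670.87 + duty 19118.55 = 465205.16
Supplier B (CIF):
The CIF price already equals the CIF value: 499875.01
Import duty = 499875.01 × 4.3% = 21494.63
Buyer bears (B): 742.40 + 409.01 + 317.87 = 1469.28
Landed cost (B) = invoice 499875.01 + 1469.28 + duty 21494.63 = 522838.92
Difference = |465205.16 − 522838.92| = 57633.76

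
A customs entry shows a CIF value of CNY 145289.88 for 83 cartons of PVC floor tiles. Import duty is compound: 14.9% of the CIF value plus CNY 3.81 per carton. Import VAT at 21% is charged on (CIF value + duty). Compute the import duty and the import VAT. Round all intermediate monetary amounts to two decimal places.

Import duty: CNY 21964.42; import VAT: CNY 35123.40

Ad valorem component: 145289.88 × 14.9% = 21648.19
Specific component: 83 × 3.81 = 316.23
Import duty = 21648.19 + 316.23 = 21964.42
VAT base = CIF + duty = 145289.88 + 21964.42 = 167254.30
Import VAT = 167254.30 × 21% = 35123.40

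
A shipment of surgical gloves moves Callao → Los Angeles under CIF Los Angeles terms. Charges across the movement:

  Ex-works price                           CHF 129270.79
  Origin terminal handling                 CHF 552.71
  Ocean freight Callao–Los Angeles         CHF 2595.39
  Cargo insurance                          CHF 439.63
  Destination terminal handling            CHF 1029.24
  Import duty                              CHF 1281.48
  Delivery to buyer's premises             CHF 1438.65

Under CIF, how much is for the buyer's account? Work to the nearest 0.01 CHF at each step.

CIF: the seller pays costs through ocean freight and marine insurance to the destination port.
Seller's account: goods 129270.79 + origin terminal 552.71 + freight 2595.39 + insurance 439.63 = 132858.52
Buyer's account: destination terminal 1029.24 + duty 1281.48 + delivery 1438.65 = 3749.37

Buyer's account: CHF 3749.37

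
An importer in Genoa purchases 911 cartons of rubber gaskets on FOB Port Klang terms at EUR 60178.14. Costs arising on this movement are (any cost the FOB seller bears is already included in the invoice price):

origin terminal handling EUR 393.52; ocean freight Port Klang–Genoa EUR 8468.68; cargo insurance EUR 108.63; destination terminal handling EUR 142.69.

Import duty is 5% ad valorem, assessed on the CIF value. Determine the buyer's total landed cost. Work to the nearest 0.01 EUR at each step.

Total landed cost: EUR 72335.91

FOB: the seller bears costs until goods are on board at the origin port; the buyer bears freight, insurance and all costs thereafter.
Already in the invoice (seller's account under FOB): origin terminal — exclude.
CIF value = FOB price + freight + insurance = 60178.14 + 8468.68 + 108.63 = 68755.45
Import duty = 68755.45 × 5% = 3437.77
Buyer bears: freight 8468.68 + insurance 108.63 + destination terminal 142.69 + duty 3437.77 = 12157.77
Landed cost = invoice 60178.14 + 12157.77 = 72335.91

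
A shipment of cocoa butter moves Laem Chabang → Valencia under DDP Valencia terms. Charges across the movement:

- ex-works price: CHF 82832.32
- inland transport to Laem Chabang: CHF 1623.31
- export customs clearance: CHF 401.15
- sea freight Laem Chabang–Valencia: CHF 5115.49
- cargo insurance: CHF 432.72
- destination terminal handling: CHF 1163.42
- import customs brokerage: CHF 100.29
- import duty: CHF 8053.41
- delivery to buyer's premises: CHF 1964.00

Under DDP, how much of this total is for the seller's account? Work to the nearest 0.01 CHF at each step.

DDP: the seller bears all costs including import duty.
Seller's account: goods 82832.32 + inland to port 1623.31 + export clearance 401.15 + freight 5115.49 + insurance 432.72 + destination terminal 1163.42 + brokerage 100.29 + duty 8053.41 + delivery 1964.00 = 101686.11
Buyer's account: 0.00

Seller's account: CHF 101686.11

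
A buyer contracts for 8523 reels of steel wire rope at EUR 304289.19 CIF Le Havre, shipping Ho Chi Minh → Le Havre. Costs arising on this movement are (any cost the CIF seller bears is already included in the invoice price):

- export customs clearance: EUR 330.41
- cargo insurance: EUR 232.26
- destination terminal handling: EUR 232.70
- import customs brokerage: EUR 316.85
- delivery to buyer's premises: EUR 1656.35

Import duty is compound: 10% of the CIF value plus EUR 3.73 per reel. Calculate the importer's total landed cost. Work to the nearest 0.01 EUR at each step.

CIF: the seller pays costs through ocean freight and marine insurance to the destination port.
Already in the invoice (seller's account under CIF): export clearance, insurance — exclude.
The CIF price already equals the CIF value: 304289.19
Ad valorem component: 304289.19 × 10% = 30428.92
Specific component: 8523 × 3.73 = 31790.79
Import duty = 30428.92 + 31790.79 = 62219.71
Buyer bears: destination terminal 232.70 + brokerage 316.85 + delivery 1656.35 + duty 62219.71 = 64425.61
Landed cost = invoice 304289.19 + 64425.61 = 368714.80

Total landed cost: EUR 368714.80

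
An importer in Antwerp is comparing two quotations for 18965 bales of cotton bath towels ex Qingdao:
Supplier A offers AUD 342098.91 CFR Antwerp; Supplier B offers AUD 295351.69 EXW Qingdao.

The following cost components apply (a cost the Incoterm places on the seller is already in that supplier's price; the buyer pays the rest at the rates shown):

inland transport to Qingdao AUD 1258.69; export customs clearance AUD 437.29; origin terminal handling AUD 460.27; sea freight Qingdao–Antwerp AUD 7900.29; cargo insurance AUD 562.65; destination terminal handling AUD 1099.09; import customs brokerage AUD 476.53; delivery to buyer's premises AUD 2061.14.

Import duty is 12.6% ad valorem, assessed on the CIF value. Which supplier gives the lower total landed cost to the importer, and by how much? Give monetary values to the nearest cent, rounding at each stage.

Supplier A (CFR):
CIF value = CFR price + insurance = 342098.91 + 562.65 = 342661.56
Import duty = 342661.56 × 12.6% = 43175.36
Buyer bears (A): 562.65 + 1099.09 + 476.53 + 2061.14 = 4199.41
Landed cost (A) = invoice 342098.91 + 4199.41 + duty 43175.36 = 389473.68
Supplier B (EXW):
CIF value = EXW price + inland to port + export clearance + origin terminal + freight + insurance = 295351.69 + 1258.69 + 437.29 + 460.27 + 7900.29 + 562.65 = 305970.88
Import duty = 305970.88 × 12.6% = 38552.33
Buyer bears (B): 1258.69 + 437.29 + 460.27 + 7900.29 + 562.65 + 1099.09 + 476.53 + 2061.14 = 14255.95
Landed cost (B) = invoice 295351.69 + 14255.95 + duty 38552.33 = 348159.97
Difference = |389473.68 − 348159.97| = 41313.71

Supplier B is cheaper by AUD 41313.71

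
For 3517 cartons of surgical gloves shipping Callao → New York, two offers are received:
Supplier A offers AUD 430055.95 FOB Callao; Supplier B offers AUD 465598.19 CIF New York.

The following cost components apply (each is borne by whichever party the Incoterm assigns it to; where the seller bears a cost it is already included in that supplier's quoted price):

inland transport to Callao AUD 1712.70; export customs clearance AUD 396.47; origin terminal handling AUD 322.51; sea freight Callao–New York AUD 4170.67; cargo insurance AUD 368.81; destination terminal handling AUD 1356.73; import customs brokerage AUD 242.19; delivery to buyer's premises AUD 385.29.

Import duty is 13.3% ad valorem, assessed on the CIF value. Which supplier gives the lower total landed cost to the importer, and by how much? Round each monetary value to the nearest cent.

Supplier A (FOB):
CIF value = FOB price + freight + insurance = 430055.95 + 4170.67 + 368.81 = 434595.43
Import duty = 434595.43 × 13.3% = 57801.19
Buyer bears (A): 4170.67 + 368.81 + 1356.73 + 242.19 + 385.29 = 6523.69
Landed cost (A) = invoice 430055.95 + 6523.69 + duty 57801.19 = 494380.83
Supplier B (CIF):
The CIF price already equals the CIF value: 465598.19
Import duty = 465598.19 × 13.3% = 61924.56
Buyer bears (B): 1356.73 + 242.19 + 385.29 = 1984.21
Landed cost (B) = invoice 465598.19 + 1984.21 + duty 61924.56 = 529506.96
Difference = |494380.83 − 529506.96| = 35126.13

Supplier A is cheaper by AUD 35126.13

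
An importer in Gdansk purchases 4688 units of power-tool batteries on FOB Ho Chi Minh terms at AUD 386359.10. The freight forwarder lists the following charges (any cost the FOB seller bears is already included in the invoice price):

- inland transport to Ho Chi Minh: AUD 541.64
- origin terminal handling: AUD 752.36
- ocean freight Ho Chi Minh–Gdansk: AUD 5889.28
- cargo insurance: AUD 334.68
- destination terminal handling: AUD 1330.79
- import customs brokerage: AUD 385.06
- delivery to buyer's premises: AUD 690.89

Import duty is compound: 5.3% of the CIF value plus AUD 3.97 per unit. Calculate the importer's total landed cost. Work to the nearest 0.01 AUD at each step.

FOB: the seller bears costs until goods are on board at the origin port; the buyer bears freight, insurance and all costs thereafter.
Already in the invoice (seller's account under FOB): inland to port, origin terminal — exclude.
CIF value = FOB price + freight + insurance = 386359.10 + 5889.28 + 334.68 = 392583.06
Ad valorem component: 392583.06 × 5.3% = 20806.90
Specific component: 4688 × 3.97 = 18611.36
Import duty = 20806.90 + 18611.36 = 39418.26
Buyer bears: freight 5889.28 + insurance 334.68 + destination terminal 1330.79 + brokerage 385.06 + delivery 690.89 + duty 39418.26 = 48048.96
Landed cost = invoice 386359.10 + 48048.96 = 434408.06

Total landed cost: AUD 434408.06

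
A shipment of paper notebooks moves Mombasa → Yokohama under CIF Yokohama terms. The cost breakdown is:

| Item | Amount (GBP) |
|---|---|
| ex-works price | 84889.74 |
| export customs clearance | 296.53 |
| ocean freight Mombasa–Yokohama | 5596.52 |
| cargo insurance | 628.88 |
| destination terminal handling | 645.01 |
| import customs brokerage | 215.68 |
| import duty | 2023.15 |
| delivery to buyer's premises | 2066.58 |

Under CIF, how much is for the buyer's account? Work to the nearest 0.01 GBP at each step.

CIF: the seller pays costs through ocean freight and marine insurance to the destination port.
Seller's account: goods 84889.74 + export clearance 296.53 + freight 5596.52 + insurance 628.88 = 91411.67
Buyer's account: destination terminal 645.01 + brokerage 215.68 + duty 2023.15 + delivery 2066.58 = 4950.42

Buyer's account: GBP 4950.42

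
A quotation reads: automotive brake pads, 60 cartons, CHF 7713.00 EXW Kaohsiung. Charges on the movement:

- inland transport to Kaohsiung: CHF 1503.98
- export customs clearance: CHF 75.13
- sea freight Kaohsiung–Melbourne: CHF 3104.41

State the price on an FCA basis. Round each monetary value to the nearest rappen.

FCA price: CHF 9292.11

Not relevant to the conversion: freight — on the buyer under both terms; not part of either seller's price.
From EXW to FCA, the seller additionally bears: inland to port, export clearance.
FCA price = 7713.00 + 1503.98 + 75.13 = 9292.11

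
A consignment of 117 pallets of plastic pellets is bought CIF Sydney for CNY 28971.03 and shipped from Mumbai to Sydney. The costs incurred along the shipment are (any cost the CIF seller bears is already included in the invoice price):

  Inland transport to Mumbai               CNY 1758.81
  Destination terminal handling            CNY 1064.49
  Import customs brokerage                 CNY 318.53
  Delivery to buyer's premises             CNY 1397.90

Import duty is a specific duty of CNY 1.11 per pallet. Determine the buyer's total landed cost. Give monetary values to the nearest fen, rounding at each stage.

Total landed cost: CNY 31881.82

CIF: the seller pays costs through ocean freight and marine insurance to the destination port.
Already in the invoice (seller's account under CIF): inland to port — exclude.
The CIF price already equals the CIF value: 28971.03
Import duty = 117 × 1.11 = 129.87
Buyer bears: destination terminal 1064.49 + brokerage 318.53 + delivery 1397.90 + duty 129.87 = 2910.79
Landed cost = invoice 28971.03 + 2910.79 = 31881.82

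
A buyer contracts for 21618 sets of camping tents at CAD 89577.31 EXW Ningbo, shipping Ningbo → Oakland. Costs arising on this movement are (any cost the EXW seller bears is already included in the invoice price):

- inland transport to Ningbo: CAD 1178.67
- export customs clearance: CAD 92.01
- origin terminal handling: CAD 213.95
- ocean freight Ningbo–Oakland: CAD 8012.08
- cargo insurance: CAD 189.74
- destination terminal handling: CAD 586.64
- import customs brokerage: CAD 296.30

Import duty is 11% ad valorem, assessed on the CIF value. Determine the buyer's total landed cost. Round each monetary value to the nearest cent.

Total landed cost: CAD 111065.71

EXW: the seller makes goods available at their premises; the buyer bears all onward costs.
CIF value = EXW price + inland to port + export clearance + origin terminal + freight + insurance = 89577.31 + 1178.67 + 92.01 + 213.95 + 8012.08 + 189.74 = 99263.76
Import duty = 99263.76 × 11% = 10919.01
Buyer bears: inland to port 1178.67 + export clearance 92.01 + origin terminal 213.95 + freight 8012.08 + insurance 189.74 + destination terminal 586.64 + brokerage 296.30 + duty 10919.01 = 21488.40
Landed cost = invoice 89577.31 + 21488.40 = 111065.71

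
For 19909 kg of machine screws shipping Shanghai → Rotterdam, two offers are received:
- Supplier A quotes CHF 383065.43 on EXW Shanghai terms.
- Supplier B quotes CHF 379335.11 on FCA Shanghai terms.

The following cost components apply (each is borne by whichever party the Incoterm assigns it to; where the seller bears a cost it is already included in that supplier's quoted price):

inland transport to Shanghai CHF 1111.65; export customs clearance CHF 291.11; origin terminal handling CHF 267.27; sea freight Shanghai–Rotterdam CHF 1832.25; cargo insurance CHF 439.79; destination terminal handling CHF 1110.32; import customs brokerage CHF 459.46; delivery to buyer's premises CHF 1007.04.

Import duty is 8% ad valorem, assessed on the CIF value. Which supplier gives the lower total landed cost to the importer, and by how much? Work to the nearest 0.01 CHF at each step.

Supplier A (EXW):
CIF value = EXW price + inland to port + export clearance + origin terminal + freight + insurance = 383065.43 + 1111.65 + 291.11 + 267.27 + 1832.25 + 439.79 = 387007.50
Import duty = 387007.50 × 8% = 30960.60
Buyer bears (A): 1111.65 + 291.11 + 267.27 + 1832.25 + 439.79 + 1110.32 + 459.46 + 1007.04 = 6518.89
Landed cost (A) = invoice 383065.43 + 6518.89 + duty 30960.60 = 420544.92
Supplier B (FCA):
CIF value = FCA price + origin terminal + freight + insurance = 379335.11 + 267.27 + 1832.25 + 439.79 = 381874.42
Import duty = 381874.42 × 8% = 30549.95
Buyer bears (B): 267.27 + 1832.25 + 439.79 + 1110.32 + 459.46 + 1007.04 = 5116.13
Landed cost (B) = invoice 379335.11 + 5116.13 + duty 30549.95 = 415001.19
Difference = |420544.92 − 415001.19| = 5543.73

Supplier B is cheaper by CHF 5543.73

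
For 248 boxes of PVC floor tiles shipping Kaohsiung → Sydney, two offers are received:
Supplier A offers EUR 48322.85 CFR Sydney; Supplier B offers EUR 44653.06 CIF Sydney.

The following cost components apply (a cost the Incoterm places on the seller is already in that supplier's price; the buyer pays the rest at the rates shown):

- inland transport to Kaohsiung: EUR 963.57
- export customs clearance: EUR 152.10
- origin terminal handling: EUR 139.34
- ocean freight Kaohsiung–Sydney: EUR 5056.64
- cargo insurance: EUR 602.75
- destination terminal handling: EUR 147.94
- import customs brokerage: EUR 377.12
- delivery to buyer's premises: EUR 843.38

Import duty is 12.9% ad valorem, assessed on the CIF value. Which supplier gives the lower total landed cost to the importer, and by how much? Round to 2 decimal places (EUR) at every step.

Supplier B is cheaper by EUR 4823.70

Supplier A (CFR):
CIF value = CFR price + insurance = 48322.85 + 602.75 = 48925.60
Import duty = 48925.60 × 12.9% = 6311.40
Buyer bears (A): 602.75 + 147.94 + 377.12 + 843.38 = 1971.19
Landed cost (A) = invoice 48322.85 + 1971.19 + duty 6311.40 = 56605.44
Supplier B (CIF):
The CIF price already equals the CIF value: 44653.06
Import duty = 44653.06 × 12.9% = 5760.24
Buyer bears (B): 147.94 + 377.12 + 843.38 = 1368.44
Landed cost (B) = invoice 44653.06 + 1368.44 + duty 5760.24 = 51781.74
Difference = |56605.44 − 51781.74| = 4823.70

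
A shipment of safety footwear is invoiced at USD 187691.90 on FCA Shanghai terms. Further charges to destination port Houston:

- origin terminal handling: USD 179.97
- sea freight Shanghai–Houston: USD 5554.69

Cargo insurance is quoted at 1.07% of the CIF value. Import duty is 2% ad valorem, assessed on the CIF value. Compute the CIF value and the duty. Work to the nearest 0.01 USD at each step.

CIF value: USD 195518.61; import duty: USD 3910.37

Let C be the CIF value. C = FCA price + pre-shipment costs + freight + 1.07% × C
C − 1.07% × C = 187691.90 + 179.97 + 5554.69
0.9893 × C = 193426.56
C = 193426.56 / 0.9893 = 195518.61
Insurance premium = 1.07% × 195518.61 = 2092.05
Import duty = 195518.61 × 2% = 3910.37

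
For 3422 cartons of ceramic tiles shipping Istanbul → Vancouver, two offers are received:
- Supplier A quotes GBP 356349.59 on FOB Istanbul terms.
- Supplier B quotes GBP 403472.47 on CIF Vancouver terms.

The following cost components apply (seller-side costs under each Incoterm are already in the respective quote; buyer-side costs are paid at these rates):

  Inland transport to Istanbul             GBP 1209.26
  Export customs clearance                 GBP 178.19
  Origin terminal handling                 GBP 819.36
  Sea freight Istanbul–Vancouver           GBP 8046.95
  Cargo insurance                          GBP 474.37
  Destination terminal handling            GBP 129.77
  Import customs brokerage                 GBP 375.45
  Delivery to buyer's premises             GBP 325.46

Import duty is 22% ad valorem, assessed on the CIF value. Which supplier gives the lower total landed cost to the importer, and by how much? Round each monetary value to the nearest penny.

Supplier A (FOB):
CIF value = FOB price + freight + insurance = 356349.59 + 8046.95 + 474.37 = 364870.91
Import duty = 364870.91 × 22% = 80271.60
Buyer bears (A): 8046.95 + 474.37 + 129.77 + 375.45 + 325.46 = 9352.00
Landed cost (A) = invoice 356349.59 + 9352.00 + duty 80271.60 = 445973.19
Supplier B (CIF):
The CIF price already equals the CIF value: 403472.47
Import duty = 403472.47 × 22% = 88763.94
Buyer bears (B): 129.77 + 375.45 + 325.46 = 830.68
Landed cost (B) = invoice 403472.47 + 830.68 + duty 88763.94 = 493067.09
Difference = |445973.19 − 493067.09| = 47093.90

Supplier A is cheaper by GBP 47093.90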